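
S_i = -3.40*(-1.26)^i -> [-3.4, 4.28, -5.4, 6.8, -8.57]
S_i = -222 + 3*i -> [-222, -219, -216, -213, -210]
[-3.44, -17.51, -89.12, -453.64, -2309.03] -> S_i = -3.44*5.09^i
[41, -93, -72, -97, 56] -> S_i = Random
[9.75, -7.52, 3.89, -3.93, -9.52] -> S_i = Random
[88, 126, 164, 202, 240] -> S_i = 88 + 38*i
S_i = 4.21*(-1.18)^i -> [4.21, -4.97, 5.86, -6.92, 8.16]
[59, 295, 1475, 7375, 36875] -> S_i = 59*5^i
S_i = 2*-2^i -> [2, -4, 8, -16, 32]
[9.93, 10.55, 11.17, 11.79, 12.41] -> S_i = 9.93 + 0.62*i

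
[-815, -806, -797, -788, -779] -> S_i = -815 + 9*i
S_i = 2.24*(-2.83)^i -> [2.24, -6.34, 17.94, -50.77, 143.68]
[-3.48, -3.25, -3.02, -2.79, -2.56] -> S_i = -3.48 + 0.23*i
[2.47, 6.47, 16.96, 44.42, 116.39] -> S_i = 2.47*2.62^i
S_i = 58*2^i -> [58, 116, 232, 464, 928]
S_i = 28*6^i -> [28, 168, 1008, 6048, 36288]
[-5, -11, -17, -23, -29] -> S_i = -5 + -6*i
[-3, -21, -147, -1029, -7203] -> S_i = -3*7^i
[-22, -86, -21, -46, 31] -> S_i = Random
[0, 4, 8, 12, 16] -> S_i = 0 + 4*i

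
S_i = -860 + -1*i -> [-860, -861, -862, -863, -864]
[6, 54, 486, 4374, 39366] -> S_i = 6*9^i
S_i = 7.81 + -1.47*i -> [7.81, 6.34, 4.87, 3.4, 1.93]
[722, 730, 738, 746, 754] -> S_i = 722 + 8*i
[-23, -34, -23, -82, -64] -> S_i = Random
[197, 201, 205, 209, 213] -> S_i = 197 + 4*i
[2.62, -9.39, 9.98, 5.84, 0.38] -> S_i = Random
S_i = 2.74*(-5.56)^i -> [2.74, -15.23, 84.7, -470.95, 2618.48]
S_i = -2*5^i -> [-2, -10, -50, -250, -1250]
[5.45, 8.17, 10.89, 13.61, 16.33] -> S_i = 5.45 + 2.72*i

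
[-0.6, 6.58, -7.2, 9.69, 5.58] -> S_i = Random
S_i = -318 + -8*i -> [-318, -326, -334, -342, -350]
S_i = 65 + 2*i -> [65, 67, 69, 71, 73]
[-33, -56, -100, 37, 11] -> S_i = Random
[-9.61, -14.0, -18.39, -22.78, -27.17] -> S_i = -9.61 + -4.39*i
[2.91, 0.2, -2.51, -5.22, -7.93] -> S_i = 2.91 + -2.71*i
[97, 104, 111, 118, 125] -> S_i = 97 + 7*i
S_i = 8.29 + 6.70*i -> [8.29, 14.99, 21.69, 28.39, 35.09]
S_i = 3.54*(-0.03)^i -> [3.54, -0.11, 0.0, -0.0, 0.0]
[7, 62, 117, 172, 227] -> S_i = 7 + 55*i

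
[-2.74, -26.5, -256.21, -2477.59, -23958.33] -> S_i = -2.74*9.67^i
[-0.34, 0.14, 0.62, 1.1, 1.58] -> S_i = -0.34 + 0.48*i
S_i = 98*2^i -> [98, 196, 392, 784, 1568]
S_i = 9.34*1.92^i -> [9.34, 17.93, 34.43, 66.11, 126.93]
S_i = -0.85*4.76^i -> [-0.85, -4.05, -19.26, -91.67, -436.36]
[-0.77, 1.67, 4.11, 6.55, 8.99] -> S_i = -0.77 + 2.44*i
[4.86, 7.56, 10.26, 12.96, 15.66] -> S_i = 4.86 + 2.70*i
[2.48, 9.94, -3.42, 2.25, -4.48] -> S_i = Random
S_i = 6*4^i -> [6, 24, 96, 384, 1536]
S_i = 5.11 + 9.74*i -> [5.11, 14.85, 24.59, 34.33, 44.07]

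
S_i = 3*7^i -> [3, 21, 147, 1029, 7203]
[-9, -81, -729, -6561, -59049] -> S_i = -9*9^i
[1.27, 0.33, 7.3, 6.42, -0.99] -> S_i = Random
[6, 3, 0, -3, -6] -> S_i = 6 + -3*i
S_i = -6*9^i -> [-6, -54, -486, -4374, -39366]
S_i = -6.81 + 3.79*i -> [-6.81, -3.02, 0.77, 4.56, 8.35]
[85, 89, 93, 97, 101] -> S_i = 85 + 4*i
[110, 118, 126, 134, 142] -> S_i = 110 + 8*i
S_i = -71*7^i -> [-71, -497, -3479, -24353, -170471]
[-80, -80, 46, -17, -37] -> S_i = Random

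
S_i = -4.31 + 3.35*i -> [-4.31, -0.96, 2.39, 5.74, 9.09]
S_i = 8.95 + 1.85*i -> [8.95, 10.8, 12.65, 14.5, 16.35]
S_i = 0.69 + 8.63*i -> [0.69, 9.32, 17.95, 26.58, 35.21]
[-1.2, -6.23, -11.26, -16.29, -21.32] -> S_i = -1.20 + -5.03*i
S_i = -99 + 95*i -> [-99, -4, 91, 186, 281]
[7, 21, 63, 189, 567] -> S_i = 7*3^i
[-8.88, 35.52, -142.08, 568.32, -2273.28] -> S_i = -8.88*(-4.00)^i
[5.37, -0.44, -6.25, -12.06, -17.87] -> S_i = 5.37 + -5.81*i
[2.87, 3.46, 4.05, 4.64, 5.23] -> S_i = 2.87 + 0.59*i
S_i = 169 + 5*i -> [169, 174, 179, 184, 189]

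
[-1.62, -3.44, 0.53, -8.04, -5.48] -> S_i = Random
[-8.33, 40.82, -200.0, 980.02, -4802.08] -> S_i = -8.33*(-4.90)^i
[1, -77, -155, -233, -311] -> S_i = 1 + -78*i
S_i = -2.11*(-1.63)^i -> [-2.11, 3.44, -5.61, 9.14, -14.89]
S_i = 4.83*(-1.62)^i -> [4.83, -7.82, 12.68, -20.53, 33.27]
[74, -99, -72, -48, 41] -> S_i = Random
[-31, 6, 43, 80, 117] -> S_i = -31 + 37*i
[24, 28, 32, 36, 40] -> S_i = 24 + 4*i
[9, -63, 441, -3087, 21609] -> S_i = 9*-7^i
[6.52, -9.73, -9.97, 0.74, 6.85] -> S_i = Random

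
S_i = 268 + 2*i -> [268, 270, 272, 274, 276]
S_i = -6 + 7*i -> [-6, 1, 8, 15, 22]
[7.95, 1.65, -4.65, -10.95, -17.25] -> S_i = 7.95 + -6.30*i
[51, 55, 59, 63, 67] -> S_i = 51 + 4*i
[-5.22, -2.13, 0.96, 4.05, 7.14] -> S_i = -5.22 + 3.09*i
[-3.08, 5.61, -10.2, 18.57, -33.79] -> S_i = -3.08*(-1.82)^i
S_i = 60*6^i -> [60, 360, 2160, 12960, 77760]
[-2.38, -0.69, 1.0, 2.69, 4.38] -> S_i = -2.38 + 1.69*i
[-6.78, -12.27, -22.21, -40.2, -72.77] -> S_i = -6.78*1.81^i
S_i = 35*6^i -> [35, 210, 1260, 7560, 45360]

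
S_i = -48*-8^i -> [-48, 384, -3072, 24576, -196608]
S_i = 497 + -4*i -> [497, 493, 489, 485, 481]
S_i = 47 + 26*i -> [47, 73, 99, 125, 151]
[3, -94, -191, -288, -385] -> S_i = 3 + -97*i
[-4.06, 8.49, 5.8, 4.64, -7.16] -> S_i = Random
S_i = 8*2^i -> [8, 16, 32, 64, 128]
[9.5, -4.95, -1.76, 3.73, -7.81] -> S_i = Random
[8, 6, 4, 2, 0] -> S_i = 8 + -2*i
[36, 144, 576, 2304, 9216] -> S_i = 36*4^i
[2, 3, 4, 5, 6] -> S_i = 2 + 1*i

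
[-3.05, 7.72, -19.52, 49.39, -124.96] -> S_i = -3.05*(-2.53)^i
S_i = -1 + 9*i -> [-1, 8, 17, 26, 35]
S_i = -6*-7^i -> [-6, 42, -294, 2058, -14406]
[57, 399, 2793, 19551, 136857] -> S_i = 57*7^i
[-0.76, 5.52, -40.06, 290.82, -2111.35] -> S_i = -0.76*(-7.26)^i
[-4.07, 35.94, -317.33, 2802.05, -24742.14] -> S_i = -4.07*(-8.83)^i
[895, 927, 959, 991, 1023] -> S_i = 895 + 32*i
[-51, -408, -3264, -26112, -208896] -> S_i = -51*8^i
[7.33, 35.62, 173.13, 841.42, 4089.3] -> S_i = 7.33*4.86^i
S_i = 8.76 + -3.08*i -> [8.76, 5.68, 2.6, -0.48, -3.56]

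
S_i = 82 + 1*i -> [82, 83, 84, 85, 86]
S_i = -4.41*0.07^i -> [-4.41, -0.31, -0.02, -0.0, -0.0]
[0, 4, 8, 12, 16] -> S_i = 0 + 4*i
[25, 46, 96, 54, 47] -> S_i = Random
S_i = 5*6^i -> [5, 30, 180, 1080, 6480]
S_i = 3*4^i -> [3, 12, 48, 192, 768]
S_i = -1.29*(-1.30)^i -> [-1.29, 1.68, -2.18, 2.83, -3.68]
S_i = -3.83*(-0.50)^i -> [-3.83, 1.92, -0.96, 0.48, -0.24]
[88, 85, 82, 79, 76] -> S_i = 88 + -3*i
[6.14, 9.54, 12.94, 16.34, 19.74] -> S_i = 6.14 + 3.40*i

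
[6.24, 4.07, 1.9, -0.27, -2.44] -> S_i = 6.24 + -2.17*i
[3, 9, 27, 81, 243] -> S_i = 3*3^i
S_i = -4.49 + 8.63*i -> [-4.49, 4.14, 12.77, 21.4, 30.03]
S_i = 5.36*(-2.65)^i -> [5.36, -14.2, 37.64, -99.75, 264.33]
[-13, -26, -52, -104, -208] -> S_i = -13*2^i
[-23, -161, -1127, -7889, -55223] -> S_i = -23*7^i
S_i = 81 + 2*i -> [81, 83, 85, 87, 89]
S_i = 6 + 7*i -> [6, 13, 20, 27, 34]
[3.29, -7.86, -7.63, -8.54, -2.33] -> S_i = Random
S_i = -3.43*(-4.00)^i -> [-3.43, 13.72, -54.88, 219.52, -878.08]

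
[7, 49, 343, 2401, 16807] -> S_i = 7*7^i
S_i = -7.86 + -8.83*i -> [-7.86, -16.69, -25.52, -34.35, -43.18]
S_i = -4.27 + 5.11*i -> [-4.27, 0.84, 5.95, 11.06, 16.17]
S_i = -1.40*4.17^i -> [-1.4, -5.84, -24.34, -101.52, -423.32]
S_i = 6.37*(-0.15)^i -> [6.37, -0.96, 0.14, -0.02, 0.0]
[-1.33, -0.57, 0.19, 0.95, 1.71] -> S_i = -1.33 + 0.76*i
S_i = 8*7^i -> [8, 56, 392, 2744, 19208]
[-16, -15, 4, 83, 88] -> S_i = Random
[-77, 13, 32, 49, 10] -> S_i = Random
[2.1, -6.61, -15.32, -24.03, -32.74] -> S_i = 2.10 + -8.71*i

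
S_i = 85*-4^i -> [85, -340, 1360, -5440, 21760]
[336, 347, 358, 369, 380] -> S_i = 336 + 11*i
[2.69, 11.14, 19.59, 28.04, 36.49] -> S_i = 2.69 + 8.45*i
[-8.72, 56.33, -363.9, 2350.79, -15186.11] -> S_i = -8.72*(-6.46)^i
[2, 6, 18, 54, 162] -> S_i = 2*3^i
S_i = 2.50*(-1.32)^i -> [2.5, -3.3, 4.36, -5.75, 7.59]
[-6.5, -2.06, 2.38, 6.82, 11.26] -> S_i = -6.50 + 4.44*i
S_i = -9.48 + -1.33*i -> [-9.48, -10.81, -12.14, -13.47, -14.8]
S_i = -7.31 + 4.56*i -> [-7.31, -2.75, 1.81, 6.37, 10.93]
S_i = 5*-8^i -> [5, -40, 320, -2560, 20480]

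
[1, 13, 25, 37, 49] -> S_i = 1 + 12*i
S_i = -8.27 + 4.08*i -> [-8.27, -4.19, -0.11, 3.97, 8.05]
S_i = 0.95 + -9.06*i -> [0.95, -8.11, -17.17, -26.23, -35.29]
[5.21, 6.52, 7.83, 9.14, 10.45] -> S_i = 5.21 + 1.31*i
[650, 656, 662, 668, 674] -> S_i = 650 + 6*i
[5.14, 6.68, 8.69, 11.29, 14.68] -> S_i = 5.14*1.30^i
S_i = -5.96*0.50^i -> [-5.96, -2.98, -1.49, -0.74, -0.37]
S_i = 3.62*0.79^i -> [3.62, 2.86, 2.26, 1.78, 1.41]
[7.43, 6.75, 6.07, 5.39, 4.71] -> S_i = 7.43 + -0.68*i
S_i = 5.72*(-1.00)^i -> [5.72, -5.72, 5.72, -5.72, 5.72]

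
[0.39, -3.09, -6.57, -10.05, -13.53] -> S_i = 0.39 + -3.48*i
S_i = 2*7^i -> [2, 14, 98, 686, 4802]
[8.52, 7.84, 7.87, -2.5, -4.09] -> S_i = Random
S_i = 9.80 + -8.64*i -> [9.8, 1.16, -7.48, -16.12, -24.76]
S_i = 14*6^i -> [14, 84, 504, 3024, 18144]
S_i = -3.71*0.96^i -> [-3.71, -3.56, -3.42, -3.28, -3.15]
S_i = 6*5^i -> [6, 30, 150, 750, 3750]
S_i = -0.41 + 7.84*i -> [-0.41, 7.43, 15.27, 23.11, 30.95]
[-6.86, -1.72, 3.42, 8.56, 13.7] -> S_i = -6.86 + 5.14*i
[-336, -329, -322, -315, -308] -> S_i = -336 + 7*i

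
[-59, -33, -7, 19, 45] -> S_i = -59 + 26*i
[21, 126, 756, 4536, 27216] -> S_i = 21*6^i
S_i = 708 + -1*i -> [708, 707, 706, 705, 704]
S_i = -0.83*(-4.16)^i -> [-0.83, 3.45, -14.36, 59.75, -248.57]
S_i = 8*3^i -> [8, 24, 72, 216, 648]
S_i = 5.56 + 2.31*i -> [5.56, 7.87, 10.18, 12.49, 14.8]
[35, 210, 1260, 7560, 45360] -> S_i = 35*6^i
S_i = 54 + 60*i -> [54, 114, 174, 234, 294]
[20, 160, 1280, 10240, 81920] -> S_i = 20*8^i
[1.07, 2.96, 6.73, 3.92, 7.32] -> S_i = Random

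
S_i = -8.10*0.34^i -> [-8.1, -2.75, -0.94, -0.32, -0.11]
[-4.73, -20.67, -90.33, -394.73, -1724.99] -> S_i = -4.73*4.37^i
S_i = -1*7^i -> [-1, -7, -49, -343, -2401]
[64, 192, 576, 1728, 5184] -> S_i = 64*3^i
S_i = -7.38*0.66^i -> [-7.38, -4.87, -3.21, -2.12, -1.4]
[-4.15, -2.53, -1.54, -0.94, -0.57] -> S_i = -4.15*0.61^i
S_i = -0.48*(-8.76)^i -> [-0.48, 4.2, -36.83, 322.67, -2826.56]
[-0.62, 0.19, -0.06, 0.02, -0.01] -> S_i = -0.62*(-0.30)^i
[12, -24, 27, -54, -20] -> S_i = Random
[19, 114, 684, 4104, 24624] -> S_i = 19*6^i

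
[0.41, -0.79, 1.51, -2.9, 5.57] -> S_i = 0.41*(-1.92)^i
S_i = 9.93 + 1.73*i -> [9.93, 11.66, 13.39, 15.12, 16.85]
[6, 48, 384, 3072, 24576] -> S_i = 6*8^i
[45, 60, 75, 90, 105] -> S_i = 45 + 15*i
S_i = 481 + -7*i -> [481, 474, 467, 460, 453]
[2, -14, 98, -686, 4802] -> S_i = 2*-7^i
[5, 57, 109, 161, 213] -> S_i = 5 + 52*i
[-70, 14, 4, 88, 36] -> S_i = Random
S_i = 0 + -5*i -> [0, -5, -10, -15, -20]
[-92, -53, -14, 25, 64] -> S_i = -92 + 39*i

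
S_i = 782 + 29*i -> [782, 811, 840, 869, 898]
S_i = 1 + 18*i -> [1, 19, 37, 55, 73]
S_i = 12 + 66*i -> [12, 78, 144, 210, 276]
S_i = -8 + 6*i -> [-8, -2, 4, 10, 16]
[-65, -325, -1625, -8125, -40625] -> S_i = -65*5^i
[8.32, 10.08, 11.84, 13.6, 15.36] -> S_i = 8.32 + 1.76*i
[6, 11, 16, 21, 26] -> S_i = 6 + 5*i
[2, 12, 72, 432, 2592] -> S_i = 2*6^i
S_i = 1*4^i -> [1, 4, 16, 64, 256]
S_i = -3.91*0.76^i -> [-3.91, -2.97, -2.26, -1.72, -1.3]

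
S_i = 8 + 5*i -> [8, 13, 18, 23, 28]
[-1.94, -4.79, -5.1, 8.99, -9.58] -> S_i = Random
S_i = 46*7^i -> [46, 322, 2254, 15778, 110446]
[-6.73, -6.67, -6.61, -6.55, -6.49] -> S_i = -6.73 + 0.06*i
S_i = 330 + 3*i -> [330, 333, 336, 339, 342]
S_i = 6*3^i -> [6, 18, 54, 162, 486]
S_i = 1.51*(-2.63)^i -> [1.51, -3.97, 10.44, -27.47, 72.24]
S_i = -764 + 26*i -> [-764, -738, -712, -686, -660]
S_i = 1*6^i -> [1, 6, 36, 216, 1296]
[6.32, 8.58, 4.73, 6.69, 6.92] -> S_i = Random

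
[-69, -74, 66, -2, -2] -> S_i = Random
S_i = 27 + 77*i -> [27, 104, 181, 258, 335]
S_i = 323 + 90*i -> [323, 413, 503, 593, 683]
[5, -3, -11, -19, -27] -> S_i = 5 + -8*i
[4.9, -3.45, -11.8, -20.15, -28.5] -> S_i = 4.90 + -8.35*i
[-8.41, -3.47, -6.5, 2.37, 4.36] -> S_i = Random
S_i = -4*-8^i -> [-4, 32, -256, 2048, -16384]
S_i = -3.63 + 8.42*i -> [-3.63, 4.79, 13.21, 21.63, 30.05]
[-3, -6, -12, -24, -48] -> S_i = -3*2^i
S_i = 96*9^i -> [96, 864, 7776, 69984, 629856]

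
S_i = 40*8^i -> [40, 320, 2560, 20480, 163840]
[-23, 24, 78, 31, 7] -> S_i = Random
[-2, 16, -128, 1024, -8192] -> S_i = -2*-8^i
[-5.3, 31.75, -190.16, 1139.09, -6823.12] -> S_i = -5.30*(-5.99)^i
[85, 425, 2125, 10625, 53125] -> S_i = 85*5^i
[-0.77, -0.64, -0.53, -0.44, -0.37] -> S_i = -0.77*0.83^i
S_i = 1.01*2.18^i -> [1.01, 2.2, 4.8, 10.46, 22.81]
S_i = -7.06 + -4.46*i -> [-7.06, -11.52, -15.98, -20.44, -24.9]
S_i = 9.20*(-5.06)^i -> [9.2, -46.55, 235.55, -1191.9, 6031.01]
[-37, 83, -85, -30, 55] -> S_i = Random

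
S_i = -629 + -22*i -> [-629, -651, -673, -695, -717]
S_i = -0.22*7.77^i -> [-0.22, -1.71, -13.28, -103.2, -801.88]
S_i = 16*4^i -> [16, 64, 256, 1024, 4096]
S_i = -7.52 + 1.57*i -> [-7.52, -5.95, -4.38, -2.81, -1.24]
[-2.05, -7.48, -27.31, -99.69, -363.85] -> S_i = -2.05*3.65^i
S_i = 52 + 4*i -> [52, 56, 60, 64, 68]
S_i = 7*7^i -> [7, 49, 343, 2401, 16807]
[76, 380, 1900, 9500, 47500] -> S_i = 76*5^i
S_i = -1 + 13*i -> [-1, 12, 25, 38, 51]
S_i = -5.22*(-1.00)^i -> [-5.22, 5.22, -5.22, 5.22, -5.22]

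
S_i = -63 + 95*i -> [-63, 32, 127, 222, 317]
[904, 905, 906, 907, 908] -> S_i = 904 + 1*i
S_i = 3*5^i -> [3, 15, 75, 375, 1875]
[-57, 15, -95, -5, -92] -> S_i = Random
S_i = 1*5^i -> [1, 5, 25, 125, 625]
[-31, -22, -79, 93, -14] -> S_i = Random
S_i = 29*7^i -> [29, 203, 1421, 9947, 69629]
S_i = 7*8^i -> [7, 56, 448, 3584, 28672]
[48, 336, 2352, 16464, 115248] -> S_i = 48*7^i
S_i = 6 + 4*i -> [6, 10, 14, 18, 22]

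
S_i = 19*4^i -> [19, 76, 304, 1216, 4864]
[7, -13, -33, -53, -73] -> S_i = 7 + -20*i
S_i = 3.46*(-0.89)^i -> [3.46, -3.08, 2.74, -2.44, 2.17]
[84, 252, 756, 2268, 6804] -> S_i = 84*3^i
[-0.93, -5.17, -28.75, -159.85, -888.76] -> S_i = -0.93*5.56^i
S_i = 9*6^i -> [9, 54, 324, 1944, 11664]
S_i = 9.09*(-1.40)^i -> [9.09, -12.73, 17.82, -24.94, 34.92]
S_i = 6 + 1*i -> [6, 7, 8, 9, 10]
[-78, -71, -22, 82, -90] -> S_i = Random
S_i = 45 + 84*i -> [45, 129, 213, 297, 381]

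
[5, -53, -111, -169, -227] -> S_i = 5 + -58*i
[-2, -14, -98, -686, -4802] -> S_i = -2*7^i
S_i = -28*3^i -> [-28, -84, -252, -756, -2268]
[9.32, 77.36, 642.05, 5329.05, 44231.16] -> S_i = 9.32*8.30^i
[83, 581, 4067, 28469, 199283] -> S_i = 83*7^i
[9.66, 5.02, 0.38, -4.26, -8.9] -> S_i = 9.66 + -4.64*i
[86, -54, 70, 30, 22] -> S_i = Random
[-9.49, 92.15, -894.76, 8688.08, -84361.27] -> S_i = -9.49*(-9.71)^i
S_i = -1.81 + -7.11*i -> [-1.81, -8.92, -16.03, -23.14, -30.25]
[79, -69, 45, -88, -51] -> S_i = Random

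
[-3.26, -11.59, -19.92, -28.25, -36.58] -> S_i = -3.26 + -8.33*i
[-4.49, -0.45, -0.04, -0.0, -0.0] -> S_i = -4.49*0.10^i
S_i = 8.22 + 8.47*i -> [8.22, 16.69, 25.16, 33.63, 42.1]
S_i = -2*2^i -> [-2, -4, -8, -16, -32]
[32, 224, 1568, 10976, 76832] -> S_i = 32*7^i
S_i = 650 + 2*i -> [650, 652, 654, 656, 658]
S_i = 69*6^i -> [69, 414, 2484, 14904, 89424]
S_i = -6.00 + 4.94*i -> [-6.0, -1.06, 3.88, 8.82, 13.76]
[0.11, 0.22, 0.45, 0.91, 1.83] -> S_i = 0.11*2.02^i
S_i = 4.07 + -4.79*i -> [4.07, -0.72, -5.51, -10.3, -15.09]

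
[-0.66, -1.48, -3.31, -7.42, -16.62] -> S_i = -0.66*2.24^i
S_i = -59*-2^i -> [-59, 118, -236, 472, -944]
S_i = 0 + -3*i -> [0, -3, -6, -9, -12]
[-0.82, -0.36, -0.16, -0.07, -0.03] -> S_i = -0.82*0.44^i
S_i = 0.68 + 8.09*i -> [0.68, 8.77, 16.86, 24.95, 33.04]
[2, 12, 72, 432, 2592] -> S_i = 2*6^i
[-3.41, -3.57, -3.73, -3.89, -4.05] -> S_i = -3.41 + -0.16*i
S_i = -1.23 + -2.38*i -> [-1.23, -3.61, -5.99, -8.37, -10.75]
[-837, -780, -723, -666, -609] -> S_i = -837 + 57*i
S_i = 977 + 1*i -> [977, 978, 979, 980, 981]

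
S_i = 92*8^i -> [92, 736, 5888, 47104, 376832]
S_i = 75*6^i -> [75, 450, 2700, 16200, 97200]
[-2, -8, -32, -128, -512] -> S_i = -2*4^i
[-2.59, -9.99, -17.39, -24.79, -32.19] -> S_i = -2.59 + -7.40*i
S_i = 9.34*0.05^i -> [9.34, 0.47, 0.02, 0.0, 0.0]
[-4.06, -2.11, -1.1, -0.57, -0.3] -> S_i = -4.06*0.52^i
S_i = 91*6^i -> [91, 546, 3276, 19656, 117936]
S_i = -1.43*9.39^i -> [-1.43, -13.43, -126.09, -1183.95, -11117.28]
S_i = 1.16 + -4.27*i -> [1.16, -3.11, -7.38, -11.65, -15.92]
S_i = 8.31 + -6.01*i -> [8.31, 2.3, -3.71, -9.72, -15.73]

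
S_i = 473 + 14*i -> [473, 487, 501, 515, 529]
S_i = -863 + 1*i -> [-863, -862, -861, -860, -859]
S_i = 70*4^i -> [70, 280, 1120, 4480, 17920]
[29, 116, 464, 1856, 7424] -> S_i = 29*4^i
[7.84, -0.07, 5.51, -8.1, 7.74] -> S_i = Random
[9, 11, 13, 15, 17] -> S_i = 9 + 2*i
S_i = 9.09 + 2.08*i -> [9.09, 11.17, 13.25, 15.33, 17.41]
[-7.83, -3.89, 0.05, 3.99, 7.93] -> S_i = -7.83 + 3.94*i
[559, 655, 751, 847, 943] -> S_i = 559 + 96*i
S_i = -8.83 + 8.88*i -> [-8.83, 0.05, 8.93, 17.81, 26.69]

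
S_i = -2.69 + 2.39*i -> [-2.69, -0.3, 2.09, 4.48, 6.87]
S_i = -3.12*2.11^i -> [-3.12, -6.58, -13.89, -29.31, -61.84]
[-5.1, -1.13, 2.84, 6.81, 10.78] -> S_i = -5.10 + 3.97*i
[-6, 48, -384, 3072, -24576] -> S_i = -6*-8^i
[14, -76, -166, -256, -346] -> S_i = 14 + -90*i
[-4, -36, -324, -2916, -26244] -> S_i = -4*9^i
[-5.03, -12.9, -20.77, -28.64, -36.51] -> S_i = -5.03 + -7.87*i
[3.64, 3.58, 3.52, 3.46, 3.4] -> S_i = 3.64 + -0.06*i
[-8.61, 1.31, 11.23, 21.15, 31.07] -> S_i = -8.61 + 9.92*i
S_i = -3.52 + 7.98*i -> [-3.52, 4.46, 12.44, 20.42, 28.4]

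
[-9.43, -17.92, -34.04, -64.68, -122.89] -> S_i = -9.43*1.90^i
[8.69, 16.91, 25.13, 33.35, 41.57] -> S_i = 8.69 + 8.22*i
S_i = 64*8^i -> [64, 512, 4096, 32768, 262144]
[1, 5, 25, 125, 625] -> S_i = 1*5^i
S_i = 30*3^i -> [30, 90, 270, 810, 2430]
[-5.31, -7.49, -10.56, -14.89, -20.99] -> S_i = -5.31*1.41^i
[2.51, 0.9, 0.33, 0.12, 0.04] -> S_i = 2.51*0.36^i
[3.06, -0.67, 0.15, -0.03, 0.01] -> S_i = 3.06*(-0.22)^i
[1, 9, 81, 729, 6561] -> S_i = 1*9^i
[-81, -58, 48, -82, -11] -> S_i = Random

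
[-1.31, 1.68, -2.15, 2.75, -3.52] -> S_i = -1.31*(-1.28)^i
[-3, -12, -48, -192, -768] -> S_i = -3*4^i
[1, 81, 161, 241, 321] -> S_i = 1 + 80*i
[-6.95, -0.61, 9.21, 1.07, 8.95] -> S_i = Random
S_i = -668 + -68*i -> [-668, -736, -804, -872, -940]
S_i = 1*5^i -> [1, 5, 25, 125, 625]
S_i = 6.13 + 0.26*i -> [6.13, 6.39, 6.65, 6.91, 7.17]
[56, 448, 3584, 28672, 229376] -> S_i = 56*8^i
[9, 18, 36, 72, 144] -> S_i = 9*2^i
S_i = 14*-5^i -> [14, -70, 350, -1750, 8750]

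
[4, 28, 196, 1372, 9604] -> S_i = 4*7^i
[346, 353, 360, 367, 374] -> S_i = 346 + 7*i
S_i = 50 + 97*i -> [50, 147, 244, 341, 438]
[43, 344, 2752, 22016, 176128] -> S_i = 43*8^i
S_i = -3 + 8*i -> [-3, 5, 13, 21, 29]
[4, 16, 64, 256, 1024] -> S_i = 4*4^i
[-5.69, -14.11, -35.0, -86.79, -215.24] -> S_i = -5.69*2.48^i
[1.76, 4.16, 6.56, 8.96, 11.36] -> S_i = 1.76 + 2.40*i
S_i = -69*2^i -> [-69, -138, -276, -552, -1104]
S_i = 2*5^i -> [2, 10, 50, 250, 1250]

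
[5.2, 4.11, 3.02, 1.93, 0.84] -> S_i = 5.20 + -1.09*i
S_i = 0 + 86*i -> [0, 86, 172, 258, 344]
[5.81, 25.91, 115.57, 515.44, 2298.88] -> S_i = 5.81*4.46^i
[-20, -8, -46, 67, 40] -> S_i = Random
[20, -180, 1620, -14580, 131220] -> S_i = 20*-9^i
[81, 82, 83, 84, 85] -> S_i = 81 + 1*i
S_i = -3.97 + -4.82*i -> [-3.97, -8.79, -13.61, -18.43, -23.25]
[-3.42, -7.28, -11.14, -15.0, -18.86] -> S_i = -3.42 + -3.86*i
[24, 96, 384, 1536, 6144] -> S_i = 24*4^i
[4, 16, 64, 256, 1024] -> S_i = 4*4^i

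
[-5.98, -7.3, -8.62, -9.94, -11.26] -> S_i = -5.98 + -1.32*i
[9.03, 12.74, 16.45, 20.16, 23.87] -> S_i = 9.03 + 3.71*i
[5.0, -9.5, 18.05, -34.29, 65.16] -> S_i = 5.00*(-1.90)^i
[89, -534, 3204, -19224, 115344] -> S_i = 89*-6^i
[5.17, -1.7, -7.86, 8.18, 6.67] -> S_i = Random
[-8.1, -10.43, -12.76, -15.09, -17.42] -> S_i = -8.10 + -2.33*i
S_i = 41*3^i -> [41, 123, 369, 1107, 3321]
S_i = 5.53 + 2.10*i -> [5.53, 7.63, 9.73, 11.83, 13.93]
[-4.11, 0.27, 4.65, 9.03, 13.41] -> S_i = -4.11 + 4.38*i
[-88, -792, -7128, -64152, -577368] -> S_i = -88*9^i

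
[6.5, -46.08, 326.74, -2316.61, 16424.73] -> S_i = 6.50*(-7.09)^i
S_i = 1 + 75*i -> [1, 76, 151, 226, 301]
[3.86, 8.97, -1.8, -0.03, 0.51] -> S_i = Random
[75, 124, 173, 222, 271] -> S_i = 75 + 49*i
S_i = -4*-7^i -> [-4, 28, -196, 1372, -9604]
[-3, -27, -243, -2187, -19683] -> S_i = -3*9^i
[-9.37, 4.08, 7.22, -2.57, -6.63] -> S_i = Random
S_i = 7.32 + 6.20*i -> [7.32, 13.52, 19.72, 25.92, 32.12]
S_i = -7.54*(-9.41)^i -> [-7.54, 70.95, -667.65, 6282.61, -59119.38]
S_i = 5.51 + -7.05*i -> [5.51, -1.54, -8.59, -15.64, -22.69]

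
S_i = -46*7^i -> [-46, -322, -2254, -15778, -110446]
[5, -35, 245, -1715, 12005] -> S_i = 5*-7^i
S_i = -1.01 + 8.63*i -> [-1.01, 7.62, 16.25, 24.88, 33.51]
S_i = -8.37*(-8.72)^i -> [-8.37, 72.99, -636.44, 5549.77, -48393.99]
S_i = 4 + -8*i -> [4, -4, -12, -20, -28]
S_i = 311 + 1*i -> [311, 312, 313, 314, 315]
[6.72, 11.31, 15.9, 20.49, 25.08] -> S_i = 6.72 + 4.59*i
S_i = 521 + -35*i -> [521, 486, 451, 416, 381]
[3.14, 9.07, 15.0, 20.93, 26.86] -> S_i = 3.14 + 5.93*i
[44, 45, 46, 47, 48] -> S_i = 44 + 1*i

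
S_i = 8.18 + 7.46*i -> [8.18, 15.64, 23.1, 30.56, 38.02]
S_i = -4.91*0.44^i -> [-4.91, -2.16, -0.95, -0.42, -0.18]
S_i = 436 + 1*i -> [436, 437, 438, 439, 440]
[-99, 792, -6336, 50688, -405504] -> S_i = -99*-8^i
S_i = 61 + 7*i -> [61, 68, 75, 82, 89]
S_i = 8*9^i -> [8, 72, 648, 5832, 52488]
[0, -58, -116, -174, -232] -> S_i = 0 + -58*i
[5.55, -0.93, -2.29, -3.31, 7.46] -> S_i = Random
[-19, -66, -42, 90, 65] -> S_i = Random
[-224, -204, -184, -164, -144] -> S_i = -224 + 20*i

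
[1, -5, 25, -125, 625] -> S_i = 1*-5^i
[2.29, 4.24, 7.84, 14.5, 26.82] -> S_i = 2.29*1.85^i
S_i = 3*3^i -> [3, 9, 27, 81, 243]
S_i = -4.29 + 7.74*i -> [-4.29, 3.45, 11.19, 18.93, 26.67]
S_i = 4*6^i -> [4, 24, 144, 864, 5184]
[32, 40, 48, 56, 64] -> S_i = 32 + 8*i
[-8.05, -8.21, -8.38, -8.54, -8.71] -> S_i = -8.05*1.02^i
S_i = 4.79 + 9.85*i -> [4.79, 14.64, 24.49, 34.34, 44.19]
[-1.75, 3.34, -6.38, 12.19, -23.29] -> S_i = -1.75*(-1.91)^i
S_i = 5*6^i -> [5, 30, 180, 1080, 6480]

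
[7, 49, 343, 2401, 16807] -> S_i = 7*7^i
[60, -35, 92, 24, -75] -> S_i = Random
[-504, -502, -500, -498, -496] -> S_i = -504 + 2*i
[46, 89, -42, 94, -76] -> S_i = Random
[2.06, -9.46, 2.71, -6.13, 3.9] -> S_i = Random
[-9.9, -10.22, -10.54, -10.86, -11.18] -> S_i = -9.90 + -0.32*i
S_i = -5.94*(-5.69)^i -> [-5.94, 33.8, -192.31, 1094.27, -6226.38]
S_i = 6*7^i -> [6, 42, 294, 2058, 14406]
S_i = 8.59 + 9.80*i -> [8.59, 18.39, 28.19, 37.99, 47.79]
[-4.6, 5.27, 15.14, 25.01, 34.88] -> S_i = -4.60 + 9.87*i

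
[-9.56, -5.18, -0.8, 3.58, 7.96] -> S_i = -9.56 + 4.38*i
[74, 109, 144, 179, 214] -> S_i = 74 + 35*i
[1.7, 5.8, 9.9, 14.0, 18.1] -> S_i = 1.70 + 4.10*i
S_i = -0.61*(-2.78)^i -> [-0.61, 1.7, -4.71, 13.11, -36.43]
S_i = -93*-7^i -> [-93, 651, -4557, 31899, -223293]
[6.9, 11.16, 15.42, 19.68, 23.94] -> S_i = 6.90 + 4.26*i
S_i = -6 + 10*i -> [-6, 4, 14, 24, 34]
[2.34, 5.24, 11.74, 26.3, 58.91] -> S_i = 2.34*2.24^i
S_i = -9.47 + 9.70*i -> [-9.47, 0.23, 9.93, 19.63, 29.33]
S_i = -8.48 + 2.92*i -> [-8.48, -5.56, -2.64, 0.28, 3.2]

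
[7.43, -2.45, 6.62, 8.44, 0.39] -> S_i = Random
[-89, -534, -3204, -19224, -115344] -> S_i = -89*6^i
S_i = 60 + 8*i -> [60, 68, 76, 84, 92]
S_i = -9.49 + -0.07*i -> [-9.49, -9.56, -9.63, -9.7, -9.77]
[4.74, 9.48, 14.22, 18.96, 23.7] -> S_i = 4.74 + 4.74*i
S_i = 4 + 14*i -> [4, 18, 32, 46, 60]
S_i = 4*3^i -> [4, 12, 36, 108, 324]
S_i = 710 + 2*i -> [710, 712, 714, 716, 718]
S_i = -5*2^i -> [-5, -10, -20, -40, -80]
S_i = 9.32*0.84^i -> [9.32, 7.83, 6.58, 5.52, 4.64]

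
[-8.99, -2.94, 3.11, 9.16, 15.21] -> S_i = -8.99 + 6.05*i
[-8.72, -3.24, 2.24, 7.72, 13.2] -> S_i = -8.72 + 5.48*i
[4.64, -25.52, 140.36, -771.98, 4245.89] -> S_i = 4.64*(-5.50)^i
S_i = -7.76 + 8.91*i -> [-7.76, 1.15, 10.06, 18.97, 27.88]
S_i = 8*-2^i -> [8, -16, 32, -64, 128]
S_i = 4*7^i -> [4, 28, 196, 1372, 9604]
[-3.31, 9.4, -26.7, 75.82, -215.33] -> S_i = -3.31*(-2.84)^i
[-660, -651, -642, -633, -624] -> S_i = -660 + 9*i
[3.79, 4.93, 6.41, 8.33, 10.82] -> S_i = 3.79*1.30^i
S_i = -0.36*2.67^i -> [-0.36, -0.96, -2.57, -6.85, -18.3]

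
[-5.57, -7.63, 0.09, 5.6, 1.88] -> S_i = Random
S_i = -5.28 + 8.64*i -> [-5.28, 3.36, 12.0, 20.64, 29.28]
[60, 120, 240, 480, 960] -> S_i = 60*2^i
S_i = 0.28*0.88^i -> [0.28, 0.25, 0.22, 0.19, 0.17]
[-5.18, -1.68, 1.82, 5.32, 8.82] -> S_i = -5.18 + 3.50*i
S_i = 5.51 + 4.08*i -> [5.51, 9.59, 13.67, 17.75, 21.83]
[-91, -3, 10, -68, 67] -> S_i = Random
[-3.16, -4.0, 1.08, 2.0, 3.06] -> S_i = Random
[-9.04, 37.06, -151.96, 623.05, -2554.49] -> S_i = -9.04*(-4.10)^i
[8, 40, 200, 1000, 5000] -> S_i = 8*5^i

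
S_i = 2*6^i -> [2, 12, 72, 432, 2592]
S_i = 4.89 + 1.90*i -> [4.89, 6.79, 8.69, 10.59, 12.49]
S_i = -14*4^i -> [-14, -56, -224, -896, -3584]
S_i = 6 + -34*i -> [6, -28, -62, -96, -130]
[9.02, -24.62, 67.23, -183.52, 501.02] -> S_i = 9.02*(-2.73)^i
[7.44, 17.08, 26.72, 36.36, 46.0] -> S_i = 7.44 + 9.64*i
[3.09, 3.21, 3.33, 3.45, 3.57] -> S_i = 3.09 + 0.12*i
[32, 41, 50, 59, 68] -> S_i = 32 + 9*i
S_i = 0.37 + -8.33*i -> [0.37, -7.96, -16.29, -24.62, -32.95]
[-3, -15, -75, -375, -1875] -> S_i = -3*5^i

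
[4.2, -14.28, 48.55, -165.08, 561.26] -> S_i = 4.20*(-3.40)^i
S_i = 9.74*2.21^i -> [9.74, 21.53, 47.57, 105.13, 232.34]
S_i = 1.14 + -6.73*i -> [1.14, -5.59, -12.32, -19.05, -25.78]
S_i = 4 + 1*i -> [4, 5, 6, 7, 8]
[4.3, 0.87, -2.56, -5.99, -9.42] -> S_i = 4.30 + -3.43*i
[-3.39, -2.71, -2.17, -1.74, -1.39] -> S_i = -3.39*0.80^i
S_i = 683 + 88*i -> [683, 771, 859, 947, 1035]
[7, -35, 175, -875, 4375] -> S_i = 7*-5^i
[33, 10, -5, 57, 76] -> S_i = Random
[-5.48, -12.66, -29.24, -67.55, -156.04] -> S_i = -5.48*2.31^i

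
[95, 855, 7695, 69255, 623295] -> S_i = 95*9^i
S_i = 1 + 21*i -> [1, 22, 43, 64, 85]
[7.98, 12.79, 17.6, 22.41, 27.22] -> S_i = 7.98 + 4.81*i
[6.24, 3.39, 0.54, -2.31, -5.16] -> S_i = 6.24 + -2.85*i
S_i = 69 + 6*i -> [69, 75, 81, 87, 93]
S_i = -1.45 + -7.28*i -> [-1.45, -8.73, -16.01, -23.29, -30.57]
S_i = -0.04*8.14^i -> [-0.04, -0.33, -2.65, -21.57, -175.61]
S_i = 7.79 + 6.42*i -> [7.79, 14.21, 20.63, 27.05, 33.47]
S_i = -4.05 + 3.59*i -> [-4.05, -0.46, 3.13, 6.72, 10.31]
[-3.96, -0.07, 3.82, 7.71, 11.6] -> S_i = -3.96 + 3.89*i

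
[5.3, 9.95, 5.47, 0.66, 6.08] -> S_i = Random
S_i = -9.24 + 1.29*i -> [-9.24, -7.95, -6.66, -5.37, -4.08]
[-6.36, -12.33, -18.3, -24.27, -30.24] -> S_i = -6.36 + -5.97*i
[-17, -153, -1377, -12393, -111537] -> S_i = -17*9^i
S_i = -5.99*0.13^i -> [-5.99, -0.78, -0.1, -0.01, -0.0]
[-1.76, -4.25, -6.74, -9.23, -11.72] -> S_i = -1.76 + -2.49*i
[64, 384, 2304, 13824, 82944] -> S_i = 64*6^i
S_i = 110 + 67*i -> [110, 177, 244, 311, 378]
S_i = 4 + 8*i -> [4, 12, 20, 28, 36]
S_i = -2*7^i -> [-2, -14, -98, -686, -4802]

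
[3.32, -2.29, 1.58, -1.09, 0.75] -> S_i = 3.32*(-0.69)^i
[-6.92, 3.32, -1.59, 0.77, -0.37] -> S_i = -6.92*(-0.48)^i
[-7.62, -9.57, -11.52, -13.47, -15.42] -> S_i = -7.62 + -1.95*i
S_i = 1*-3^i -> [1, -3, 9, -27, 81]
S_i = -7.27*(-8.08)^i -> [-7.27, 58.74, -474.63, 3835.03, -30987.02]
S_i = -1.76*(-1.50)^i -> [-1.76, 2.64, -3.96, 5.94, -8.91]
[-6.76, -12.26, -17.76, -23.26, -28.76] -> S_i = -6.76 + -5.50*i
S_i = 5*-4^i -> [5, -20, 80, -320, 1280]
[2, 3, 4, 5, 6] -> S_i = 2 + 1*i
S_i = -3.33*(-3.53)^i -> [-3.33, 11.75, -41.49, 146.48, -517.06]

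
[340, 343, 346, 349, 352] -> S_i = 340 + 3*i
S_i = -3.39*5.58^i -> [-3.39, -18.92, -105.55, -588.98, -3286.52]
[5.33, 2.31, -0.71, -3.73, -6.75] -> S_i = 5.33 + -3.02*i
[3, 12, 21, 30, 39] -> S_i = 3 + 9*i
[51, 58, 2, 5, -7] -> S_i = Random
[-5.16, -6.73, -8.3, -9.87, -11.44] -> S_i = -5.16 + -1.57*i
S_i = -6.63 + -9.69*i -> [-6.63, -16.32, -26.01, -35.7, -45.39]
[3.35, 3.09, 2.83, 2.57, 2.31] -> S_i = 3.35 + -0.26*i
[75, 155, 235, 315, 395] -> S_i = 75 + 80*i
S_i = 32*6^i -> [32, 192, 1152, 6912, 41472]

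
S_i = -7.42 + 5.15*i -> [-7.42, -2.27, 2.88, 8.03, 13.18]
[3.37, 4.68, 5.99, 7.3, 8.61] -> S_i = 3.37 + 1.31*i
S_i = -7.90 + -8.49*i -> [-7.9, -16.39, -24.88, -33.37, -41.86]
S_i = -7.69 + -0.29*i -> [-7.69, -7.98, -8.27, -8.56, -8.85]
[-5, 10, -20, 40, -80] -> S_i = -5*-2^i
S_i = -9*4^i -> [-9, -36, -144, -576, -2304]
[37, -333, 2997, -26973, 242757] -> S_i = 37*-9^i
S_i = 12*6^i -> [12, 72, 432, 2592, 15552]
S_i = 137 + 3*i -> [137, 140, 143, 146, 149]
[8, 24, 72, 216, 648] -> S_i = 8*3^i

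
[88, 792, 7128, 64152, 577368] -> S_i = 88*9^i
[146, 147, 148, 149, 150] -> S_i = 146 + 1*i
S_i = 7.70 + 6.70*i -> [7.7, 14.4, 21.1, 27.8, 34.5]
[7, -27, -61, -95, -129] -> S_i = 7 + -34*i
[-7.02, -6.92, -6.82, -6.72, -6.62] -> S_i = -7.02 + 0.10*i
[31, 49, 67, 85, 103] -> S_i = 31 + 18*i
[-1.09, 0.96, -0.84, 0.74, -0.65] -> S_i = -1.09*(-0.88)^i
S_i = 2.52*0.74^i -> [2.52, 1.86, 1.38, 1.02, 0.76]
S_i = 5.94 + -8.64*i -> [5.94, -2.7, -11.34, -19.98, -28.62]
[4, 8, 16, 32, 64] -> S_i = 4*2^i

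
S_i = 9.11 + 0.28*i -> [9.11, 9.39, 9.67, 9.95, 10.23]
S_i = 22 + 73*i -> [22, 95, 168, 241, 314]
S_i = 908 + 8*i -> [908, 916, 924, 932, 940]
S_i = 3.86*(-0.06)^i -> [3.86, -0.23, 0.01, -0.0, 0.0]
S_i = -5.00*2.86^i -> [-5.0, -14.3, -40.9, -116.97, -334.53]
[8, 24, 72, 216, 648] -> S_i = 8*3^i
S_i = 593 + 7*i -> [593, 600, 607, 614, 621]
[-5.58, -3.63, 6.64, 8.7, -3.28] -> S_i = Random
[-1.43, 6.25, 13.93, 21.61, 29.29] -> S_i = -1.43 + 7.68*i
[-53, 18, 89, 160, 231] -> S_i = -53 + 71*i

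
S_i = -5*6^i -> [-5, -30, -180, -1080, -6480]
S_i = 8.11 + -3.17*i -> [8.11, 4.94, 1.77, -1.4, -4.57]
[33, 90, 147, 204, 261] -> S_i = 33 + 57*i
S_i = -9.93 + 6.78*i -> [-9.93, -3.15, 3.63, 10.41, 17.19]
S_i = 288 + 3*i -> [288, 291, 294, 297, 300]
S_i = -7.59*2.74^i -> [-7.59, -20.8, -56.98, -156.13, -427.8]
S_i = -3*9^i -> [-3, -27, -243, -2187, -19683]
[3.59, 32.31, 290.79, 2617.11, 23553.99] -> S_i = 3.59*9.00^i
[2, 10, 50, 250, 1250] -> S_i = 2*5^i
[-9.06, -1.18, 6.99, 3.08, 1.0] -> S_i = Random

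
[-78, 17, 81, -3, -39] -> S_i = Random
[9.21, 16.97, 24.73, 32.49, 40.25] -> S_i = 9.21 + 7.76*i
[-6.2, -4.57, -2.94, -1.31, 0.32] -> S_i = -6.20 + 1.63*i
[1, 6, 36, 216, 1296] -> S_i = 1*6^i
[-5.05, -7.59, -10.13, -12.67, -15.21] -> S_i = -5.05 + -2.54*i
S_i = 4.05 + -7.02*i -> [4.05, -2.97, -9.99, -17.01, -24.03]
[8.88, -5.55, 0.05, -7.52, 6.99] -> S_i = Random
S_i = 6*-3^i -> [6, -18, 54, -162, 486]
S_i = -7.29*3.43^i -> [-7.29, -25.0, -85.77, -294.18, -1009.03]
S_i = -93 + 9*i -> [-93, -84, -75, -66, -57]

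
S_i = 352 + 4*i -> [352, 356, 360, 364, 368]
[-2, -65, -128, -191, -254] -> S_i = -2 + -63*i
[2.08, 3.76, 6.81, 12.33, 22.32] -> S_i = 2.08*1.81^i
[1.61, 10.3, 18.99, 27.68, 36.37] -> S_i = 1.61 + 8.69*i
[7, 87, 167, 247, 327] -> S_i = 7 + 80*i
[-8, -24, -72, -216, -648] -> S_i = -8*3^i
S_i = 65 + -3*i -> [65, 62, 59, 56, 53]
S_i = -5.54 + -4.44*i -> [-5.54, -9.98, -14.42, -18.86, -23.3]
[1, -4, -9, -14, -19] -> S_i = 1 + -5*i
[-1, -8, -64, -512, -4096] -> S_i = -1*8^i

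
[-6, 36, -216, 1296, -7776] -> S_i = -6*-6^i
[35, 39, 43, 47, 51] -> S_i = 35 + 4*i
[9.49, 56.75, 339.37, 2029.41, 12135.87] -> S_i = 9.49*5.98^i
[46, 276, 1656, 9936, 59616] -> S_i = 46*6^i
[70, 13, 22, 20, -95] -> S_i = Random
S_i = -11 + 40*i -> [-11, 29, 69, 109, 149]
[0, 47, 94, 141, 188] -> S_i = 0 + 47*i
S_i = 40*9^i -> [40, 360, 3240, 29160, 262440]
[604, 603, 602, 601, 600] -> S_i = 604 + -1*i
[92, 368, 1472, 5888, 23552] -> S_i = 92*4^i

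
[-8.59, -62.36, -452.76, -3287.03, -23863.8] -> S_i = -8.59*7.26^i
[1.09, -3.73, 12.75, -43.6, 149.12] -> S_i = 1.09*(-3.42)^i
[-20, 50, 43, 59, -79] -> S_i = Random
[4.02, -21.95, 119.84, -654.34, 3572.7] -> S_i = 4.02*(-5.46)^i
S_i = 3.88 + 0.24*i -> [3.88, 4.12, 4.36, 4.6, 4.84]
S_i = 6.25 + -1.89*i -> [6.25, 4.36, 2.47, 0.58, -1.31]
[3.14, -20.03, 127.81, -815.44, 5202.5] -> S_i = 3.14*(-6.38)^i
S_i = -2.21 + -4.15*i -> [-2.21, -6.36, -10.51, -14.66, -18.81]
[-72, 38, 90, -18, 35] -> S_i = Random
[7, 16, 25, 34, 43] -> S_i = 7 + 9*i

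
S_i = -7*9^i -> [-7, -63, -567, -5103, -45927]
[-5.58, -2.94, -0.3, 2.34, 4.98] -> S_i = -5.58 + 2.64*i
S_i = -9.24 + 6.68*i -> [-9.24, -2.56, 4.12, 10.8, 17.48]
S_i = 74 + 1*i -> [74, 75, 76, 77, 78]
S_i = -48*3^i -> [-48, -144, -432, -1296, -3888]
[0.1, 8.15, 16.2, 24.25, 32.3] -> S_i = 0.10 + 8.05*i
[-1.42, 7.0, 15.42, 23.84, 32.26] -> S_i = -1.42 + 8.42*i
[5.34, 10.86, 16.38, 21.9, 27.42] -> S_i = 5.34 + 5.52*i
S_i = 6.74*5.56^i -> [6.74, 37.47, 208.36, 1158.47, 6441.09]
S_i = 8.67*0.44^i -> [8.67, 3.81, 1.68, 0.74, 0.32]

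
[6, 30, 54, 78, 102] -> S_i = 6 + 24*i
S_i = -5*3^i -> [-5, -15, -45, -135, -405]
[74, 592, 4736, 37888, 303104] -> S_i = 74*8^i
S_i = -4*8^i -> [-4, -32, -256, -2048, -16384]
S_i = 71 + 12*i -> [71, 83, 95, 107, 119]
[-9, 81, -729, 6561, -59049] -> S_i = -9*-9^i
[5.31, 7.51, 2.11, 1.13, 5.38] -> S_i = Random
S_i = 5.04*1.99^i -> [5.04, 10.03, 19.96, 39.72, 79.04]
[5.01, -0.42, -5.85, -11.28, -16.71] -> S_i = 5.01 + -5.43*i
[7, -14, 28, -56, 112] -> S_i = 7*-2^i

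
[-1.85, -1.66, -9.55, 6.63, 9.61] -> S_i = Random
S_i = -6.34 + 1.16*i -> [-6.34, -5.18, -4.02, -2.86, -1.7]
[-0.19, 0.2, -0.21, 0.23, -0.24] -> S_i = -0.19*(-1.06)^i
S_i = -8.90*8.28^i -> [-8.9, -73.69, -610.17, -5052.21, -41832.26]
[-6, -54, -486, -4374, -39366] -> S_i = -6*9^i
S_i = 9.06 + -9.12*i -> [9.06, -0.06, -9.18, -18.3, -27.42]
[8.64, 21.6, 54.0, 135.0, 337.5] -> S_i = 8.64*2.50^i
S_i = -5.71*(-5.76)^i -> [-5.71, 32.89, -189.44, 1091.2, -6285.3]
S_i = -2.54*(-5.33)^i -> [-2.54, 13.54, -72.16, 384.61, -2049.95]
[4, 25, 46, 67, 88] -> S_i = 4 + 21*i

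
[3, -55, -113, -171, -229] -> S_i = 3 + -58*i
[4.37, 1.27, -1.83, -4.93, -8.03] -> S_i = 4.37 + -3.10*i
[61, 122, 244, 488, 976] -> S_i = 61*2^i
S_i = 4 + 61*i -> [4, 65, 126, 187, 248]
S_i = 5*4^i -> [5, 20, 80, 320, 1280]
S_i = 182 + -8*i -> [182, 174, 166, 158, 150]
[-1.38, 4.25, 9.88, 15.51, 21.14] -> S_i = -1.38 + 5.63*i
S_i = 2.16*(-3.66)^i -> [2.16, -7.91, 28.93, -105.9, 387.59]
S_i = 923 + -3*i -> [923, 920, 917, 914, 911]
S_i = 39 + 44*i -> [39, 83, 127, 171, 215]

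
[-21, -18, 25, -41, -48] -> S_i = Random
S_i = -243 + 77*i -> [-243, -166, -89, -12, 65]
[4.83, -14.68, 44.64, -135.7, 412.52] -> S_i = 4.83*(-3.04)^i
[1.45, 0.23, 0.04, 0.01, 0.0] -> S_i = 1.45*0.16^i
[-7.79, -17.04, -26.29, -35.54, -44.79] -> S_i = -7.79 + -9.25*i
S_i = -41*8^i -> [-41, -328, -2624, -20992, -167936]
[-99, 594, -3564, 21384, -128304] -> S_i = -99*-6^i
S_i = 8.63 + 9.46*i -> [8.63, 18.09, 27.55, 37.01, 46.47]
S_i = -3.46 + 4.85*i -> [-3.46, 1.39, 6.24, 11.09, 15.94]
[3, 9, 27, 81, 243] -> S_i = 3*3^i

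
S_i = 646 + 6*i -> [646, 652, 658, 664, 670]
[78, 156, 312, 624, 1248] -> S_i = 78*2^i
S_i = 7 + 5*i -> [7, 12, 17, 22, 27]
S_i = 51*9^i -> [51, 459, 4131, 37179, 334611]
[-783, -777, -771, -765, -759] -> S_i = -783 + 6*i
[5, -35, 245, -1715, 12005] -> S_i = 5*-7^i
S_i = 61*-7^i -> [61, -427, 2989, -20923, 146461]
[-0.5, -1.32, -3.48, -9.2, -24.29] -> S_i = -0.50*2.64^i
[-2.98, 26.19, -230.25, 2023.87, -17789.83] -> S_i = -2.98*(-8.79)^i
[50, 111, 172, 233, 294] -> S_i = 50 + 61*i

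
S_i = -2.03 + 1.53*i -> [-2.03, -0.5, 1.03, 2.56, 4.09]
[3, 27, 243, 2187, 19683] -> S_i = 3*9^i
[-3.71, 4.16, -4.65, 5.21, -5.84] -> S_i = -3.71*(-1.12)^i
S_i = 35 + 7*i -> [35, 42, 49, 56, 63]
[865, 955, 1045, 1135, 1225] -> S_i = 865 + 90*i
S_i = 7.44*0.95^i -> [7.44, 7.07, 6.71, 6.38, 6.06]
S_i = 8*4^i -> [8, 32, 128, 512, 2048]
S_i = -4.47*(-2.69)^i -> [-4.47, 12.02, -32.35, 87.01, -234.05]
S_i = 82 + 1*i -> [82, 83, 84, 85, 86]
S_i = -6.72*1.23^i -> [-6.72, -8.27, -10.17, -12.51, -15.38]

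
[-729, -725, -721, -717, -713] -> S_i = -729 + 4*i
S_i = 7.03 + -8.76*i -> [7.03, -1.73, -10.49, -19.25, -28.01]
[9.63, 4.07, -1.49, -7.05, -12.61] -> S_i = 9.63 + -5.56*i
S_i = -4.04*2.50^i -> [-4.04, -10.1, -25.25, -63.12, -157.81]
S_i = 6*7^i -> [6, 42, 294, 2058, 14406]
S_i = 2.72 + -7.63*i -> [2.72, -4.91, -12.54, -20.17, -27.8]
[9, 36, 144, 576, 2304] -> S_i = 9*4^i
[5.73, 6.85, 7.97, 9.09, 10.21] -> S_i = 5.73 + 1.12*i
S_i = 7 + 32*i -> [7, 39, 71, 103, 135]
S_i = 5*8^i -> [5, 40, 320, 2560, 20480]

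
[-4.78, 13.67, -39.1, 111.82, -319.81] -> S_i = -4.78*(-2.86)^i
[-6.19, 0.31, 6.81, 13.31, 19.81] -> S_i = -6.19 + 6.50*i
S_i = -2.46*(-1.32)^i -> [-2.46, 3.25, -4.29, 5.66, -7.47]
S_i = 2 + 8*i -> [2, 10, 18, 26, 34]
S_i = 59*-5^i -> [59, -295, 1475, -7375, 36875]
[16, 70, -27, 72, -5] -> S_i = Random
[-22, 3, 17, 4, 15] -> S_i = Random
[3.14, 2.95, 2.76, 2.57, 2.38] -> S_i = 3.14 + -0.19*i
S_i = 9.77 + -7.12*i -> [9.77, 2.65, -4.47, -11.59, -18.71]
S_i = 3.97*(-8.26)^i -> [3.97, -32.79, 270.86, -2237.33, 18480.37]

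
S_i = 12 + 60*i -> [12, 72, 132, 192, 252]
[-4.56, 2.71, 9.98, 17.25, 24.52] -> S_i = -4.56 + 7.27*i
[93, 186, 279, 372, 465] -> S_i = 93 + 93*i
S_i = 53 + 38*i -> [53, 91, 129, 167, 205]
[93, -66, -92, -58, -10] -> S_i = Random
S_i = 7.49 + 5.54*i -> [7.49, 13.03, 18.57, 24.11, 29.65]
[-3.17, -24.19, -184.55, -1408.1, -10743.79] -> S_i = -3.17*7.63^i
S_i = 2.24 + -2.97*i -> [2.24, -0.73, -3.7, -6.67, -9.64]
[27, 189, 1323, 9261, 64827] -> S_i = 27*7^i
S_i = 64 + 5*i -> [64, 69, 74, 79, 84]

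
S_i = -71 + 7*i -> [-71, -64, -57, -50, -43]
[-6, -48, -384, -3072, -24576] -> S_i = -6*8^i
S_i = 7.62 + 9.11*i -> [7.62, 16.73, 25.84, 34.95, 44.06]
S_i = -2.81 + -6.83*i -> [-2.81, -9.64, -16.47, -23.3, -30.13]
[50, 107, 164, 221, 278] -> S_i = 50 + 57*i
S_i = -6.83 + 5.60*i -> [-6.83, -1.23, 4.37, 9.97, 15.57]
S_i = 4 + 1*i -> [4, 5, 6, 7, 8]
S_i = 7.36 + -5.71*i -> [7.36, 1.65, -4.06, -9.77, -15.48]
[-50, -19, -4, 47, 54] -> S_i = Random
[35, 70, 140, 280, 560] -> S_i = 35*2^i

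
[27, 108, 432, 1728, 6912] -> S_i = 27*4^i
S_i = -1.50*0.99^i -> [-1.5, -1.48, -1.47, -1.46, -1.44]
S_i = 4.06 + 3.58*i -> [4.06, 7.64, 11.22, 14.8, 18.38]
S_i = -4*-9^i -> [-4, 36, -324, 2916, -26244]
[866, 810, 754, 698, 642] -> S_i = 866 + -56*i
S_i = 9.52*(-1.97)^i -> [9.52, -18.75, 36.95, -72.78, 143.38]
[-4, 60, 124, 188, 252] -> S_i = -4 + 64*i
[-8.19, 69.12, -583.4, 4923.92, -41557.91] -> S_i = -8.19*(-8.44)^i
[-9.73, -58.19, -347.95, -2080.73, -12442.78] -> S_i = -9.73*5.98^i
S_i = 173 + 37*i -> [173, 210, 247, 284, 321]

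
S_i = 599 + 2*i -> [599, 601, 603, 605, 607]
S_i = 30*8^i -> [30, 240, 1920, 15360, 122880]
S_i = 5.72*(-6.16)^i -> [5.72, -35.24, 217.05, -1337.02, 8236.05]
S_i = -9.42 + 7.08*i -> [-9.42, -2.34, 4.74, 11.82, 18.9]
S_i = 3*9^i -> [3, 27, 243, 2187, 19683]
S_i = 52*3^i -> [52, 156, 468, 1404, 4212]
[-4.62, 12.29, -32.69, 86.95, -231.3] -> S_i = -4.62*(-2.66)^i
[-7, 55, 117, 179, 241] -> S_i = -7 + 62*i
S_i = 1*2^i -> [1, 2, 4, 8, 16]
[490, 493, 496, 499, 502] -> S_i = 490 + 3*i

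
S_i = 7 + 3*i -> [7, 10, 13, 16, 19]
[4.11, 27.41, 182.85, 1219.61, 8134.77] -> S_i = 4.11*6.67^i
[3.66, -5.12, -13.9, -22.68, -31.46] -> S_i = 3.66 + -8.78*i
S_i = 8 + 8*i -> [8, 16, 24, 32, 40]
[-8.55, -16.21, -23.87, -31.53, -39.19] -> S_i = -8.55 + -7.66*i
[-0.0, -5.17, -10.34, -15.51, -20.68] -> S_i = -0.00 + -5.17*i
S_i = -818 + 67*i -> [-818, -751, -684, -617, -550]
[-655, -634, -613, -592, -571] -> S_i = -655 + 21*i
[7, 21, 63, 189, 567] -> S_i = 7*3^i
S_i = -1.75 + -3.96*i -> [-1.75, -5.71, -9.67, -13.63, -17.59]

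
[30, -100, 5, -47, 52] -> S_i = Random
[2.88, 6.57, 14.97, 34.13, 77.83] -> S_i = 2.88*2.28^i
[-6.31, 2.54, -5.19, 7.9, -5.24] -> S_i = Random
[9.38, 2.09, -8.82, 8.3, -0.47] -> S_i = Random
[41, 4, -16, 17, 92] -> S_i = Random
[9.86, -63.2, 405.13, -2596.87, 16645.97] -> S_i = 9.86*(-6.41)^i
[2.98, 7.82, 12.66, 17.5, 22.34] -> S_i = 2.98 + 4.84*i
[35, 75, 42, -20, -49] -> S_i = Random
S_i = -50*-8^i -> [-50, 400, -3200, 25600, -204800]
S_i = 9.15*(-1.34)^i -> [9.15, -12.26, 16.43, -22.02, 29.5]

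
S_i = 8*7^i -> [8, 56, 392, 2744, 19208]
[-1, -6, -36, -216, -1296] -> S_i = -1*6^i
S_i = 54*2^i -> [54, 108, 216, 432, 864]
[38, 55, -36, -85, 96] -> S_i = Random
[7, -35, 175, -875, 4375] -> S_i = 7*-5^i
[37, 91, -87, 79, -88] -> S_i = Random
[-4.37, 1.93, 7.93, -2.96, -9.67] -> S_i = Random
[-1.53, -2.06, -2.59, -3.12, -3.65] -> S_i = -1.53 + -0.53*i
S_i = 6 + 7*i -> [6, 13, 20, 27, 34]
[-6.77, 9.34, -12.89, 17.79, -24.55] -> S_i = -6.77*(-1.38)^i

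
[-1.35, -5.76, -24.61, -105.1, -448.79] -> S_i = -1.35*4.27^i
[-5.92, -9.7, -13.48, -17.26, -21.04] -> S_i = -5.92 + -3.78*i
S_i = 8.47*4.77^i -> [8.47, 40.4, 192.72, 919.26, 4384.87]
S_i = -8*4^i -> [-8, -32, -128, -512, -2048]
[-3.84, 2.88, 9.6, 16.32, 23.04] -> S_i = -3.84 + 6.72*i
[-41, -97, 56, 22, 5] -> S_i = Random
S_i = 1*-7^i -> [1, -7, 49, -343, 2401]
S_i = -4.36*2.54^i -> [-4.36, -11.07, -28.13, -71.45, -181.48]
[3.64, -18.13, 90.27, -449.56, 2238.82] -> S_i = 3.64*(-4.98)^i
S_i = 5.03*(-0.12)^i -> [5.03, -0.6, 0.07, -0.01, 0.0]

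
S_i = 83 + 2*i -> [83, 85, 87, 89, 91]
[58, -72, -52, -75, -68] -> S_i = Random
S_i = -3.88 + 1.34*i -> [-3.88, -2.54, -1.2, 0.14, 1.48]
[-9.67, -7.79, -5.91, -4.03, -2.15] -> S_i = -9.67 + 1.88*i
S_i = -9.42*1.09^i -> [-9.42, -10.27, -11.19, -12.2, -13.3]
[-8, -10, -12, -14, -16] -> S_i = -8 + -2*i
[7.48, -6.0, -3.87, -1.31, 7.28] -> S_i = Random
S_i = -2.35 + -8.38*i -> [-2.35, -10.73, -19.11, -27.49, -35.87]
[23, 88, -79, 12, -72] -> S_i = Random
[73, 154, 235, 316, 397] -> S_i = 73 + 81*i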